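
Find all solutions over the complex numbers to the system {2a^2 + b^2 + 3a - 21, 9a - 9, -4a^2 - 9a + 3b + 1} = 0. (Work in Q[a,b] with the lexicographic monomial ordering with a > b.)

Compute a lex Gröbner basis by Buchberger's algorithm.
f_1 = 2a^2 + 3a + b^2 - 21, LT = a^2.
f_2 = 9a - 9, LT = a.
f_3 = -4a^2 - 9a + 3b + 1, LT = a^2.

S(f_1,f_2): lcm = a^2. S = 5/2a + 1/2b^2 - 21/2.
  leading term a: subtract (5/18)·f_2 from 5/2a + 1/2b^2 - 21/2 → 1/2b^2 - 8
  leading term b^2: no divisor's leading term divides it; move 1/2b^2 to the remainder.
  leading term 1: no divisor's leading term divides it; move -8 to the remainder.
  remainder 1/2b^2 - 8 ≠ 0; add h_4 = 1/2b^2 - 8 to the basis.

S(f_1,f_3): lcm = a^2. S = -3/4a + 1/2b^2 + 3/4b - 41/4.
  leading term a: subtract (-1/12)·f_2 from -3/4a + 1/2b^2 + 3/4b - 41/4 → 1/2b^2 + 3/4b - 11
  leading term b^2: subtract (1)·h_4 from 1/2b^2 + 3/4b - 11 → 3/4b - 3
  leading term b: no divisor's leading term divides it; move 3/4b to the remainder.
  leading term 1: no divisor's leading term divides it; move -3 to the remainder.
  remainder 3/4b - 3 ≠ 0; add h_5 = 3/4b - 3 to the basis.

The other S-polynomials (S(f_2,f_3), S(f_1,h_4), S(f_2,h_4), S(f_3,h_4), S(f_1,h_5), S(f_2,h_5), S(f_3,h_5), S(h_4,h_5)) all reduce to 0 modulo the current basis, so we have a Gröbner basis.
Inter-reduce: drop elements whose leading term is divisible by another's, tail-reduce, and make monic.
Reduced Gröbner basis: {a - 1, b - 4}.

From the last basis element, b - 4 = 0, so b takes values in {4}. Each choice, substituted upward through the basis, yields the corresponding point(s) of the solution set.
  b = 4: the earlier basis element becomes a - 1 = 0, giving a = 1 — point (1, 4).
Check: every point annihilates each of the original generators.
Zero-dimensionality of the ideal guarantees finitely many solutions over ℂ.

{(1, 4)}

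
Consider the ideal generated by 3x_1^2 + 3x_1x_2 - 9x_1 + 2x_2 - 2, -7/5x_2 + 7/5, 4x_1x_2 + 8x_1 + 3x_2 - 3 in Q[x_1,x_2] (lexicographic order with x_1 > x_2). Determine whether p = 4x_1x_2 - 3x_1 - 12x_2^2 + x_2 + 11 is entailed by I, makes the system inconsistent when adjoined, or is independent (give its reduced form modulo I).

4x_1x_2 - 3x_1 - 12x_2^2 + x_2 + 11 lies in I (it reduces to 0).

First compute the reduced Gröbner basis of I by Buchberger's algorithm.
f_1 = 3x_1^2 + 3x_1x_2 - 9x_1 + 2x_2 - 2, LT = x_1^2.
f_2 = -7/5x_2 + 7/5, LT = x_2.
f_3 = 4x_1x_2 + 8x_1 + 3x_2 - 3, LT = x_1x_2.

S(f_1,f_3): lcm = x_1^2x_2. S = -2x_1^2 + x_1x_2^2 - 15/4x_1x_2 + 3/4x_1 + 2/3x_2^2 - 2/3x_2.
  reduce S modulo (f_1, f_2, f_3):
  remainder -6x_1 ≠ 0; add h_4 = -6x_1 to the basis.

The other S-polynomials (S(f_1,f_2), S(f_2,f_3), S(f_1,h_4), S(f_2,h_4), S(f_3,h_4)) all reduce to 0 modulo the current basis, so we have a Gröbner basis.
Inter-reduce: drop elements whose leading term is divisible by another's, tail-reduce, and make monic.
Reduced Gröbner basis: {x_1, x_2 - 1}.
Label its elements g_1 = x_1, g_2 = x_2 - 1.

Reduce p = 4x_1x_2 - 3x_1 - 12x_2^2 + x_2 + 11 modulo G:
  leading term x_1x_2: subtract (4x_2)·g_1 from 4x_1x_2 - 3x_1 - 12x_2^2 + x_2 + 11 → -3x_1 - 12x_2^2 + x_2 + 11
  leading term x_1: subtract (-3)·g_1 from -3x_1 - 12x_2^2 + x_2 + 11 → -12x_2^2 + x_2 + 11
  leading term x_2^2: subtract (-12x_2)·g_2 from -12x_2^2 + x_2 + 11 → -11x_2 + 11
  leading term x_2: subtract (-11)·g_2 from -11x_2 + 11 → 0
  normal form = 0.
Since the normal form is 0, p ∈ I.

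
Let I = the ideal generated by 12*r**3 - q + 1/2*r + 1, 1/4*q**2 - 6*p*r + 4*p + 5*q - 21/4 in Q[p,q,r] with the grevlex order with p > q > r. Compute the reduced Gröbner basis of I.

f_1 = 12*r**3 - q + 1/2*r + 1, LT = r**3.
f_2 = 1/4*q**2 - 6*p*r + 4*p + 5*q - 21/4, LT = q**2.

The S-polynomials (S(f_1,f_2)) all reduce to 0 modulo the current basis, so we have a Gröbner basis.

G = {r**3 - 1/12*q + 1/24*r + 1/12, q**2 - 24*p*r + 16*p + 20*q - 21}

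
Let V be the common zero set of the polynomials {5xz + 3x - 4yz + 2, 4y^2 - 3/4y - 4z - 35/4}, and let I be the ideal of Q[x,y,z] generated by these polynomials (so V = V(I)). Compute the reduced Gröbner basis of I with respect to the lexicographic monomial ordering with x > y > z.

f_1 = 5xz + 3x - 4yz + 2, LT = xz.
f_2 = 4y^2 - 3/4y - 4z - 35/4, LT = y^2.

The S-polynomials (S(f_1,f_2)) all reduce to 0 modulo the current basis, so we have a Gröbner basis.

G = {xz + 3/5x - 4/5yz + 2/5, y^2 - 3/16y - z - 35/16}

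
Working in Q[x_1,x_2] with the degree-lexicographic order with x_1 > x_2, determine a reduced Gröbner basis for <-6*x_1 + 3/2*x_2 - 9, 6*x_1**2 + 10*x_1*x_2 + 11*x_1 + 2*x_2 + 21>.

G = {x_2**2 - 118/23*x_2 + 144/23, x_1 - 1/4*x_2 + 3/2}

This is the nonlinear analogue of row-reducing a linear system.

f_1 = -6*x_1 + 3/2*x_2 - 9, LT = x_1.
f_2 = 6*x_1**2 + 10*x_1*x_2 + 11*x_1 + 2*x_2 + 21, LT = x_1**2.

S(f_1,f_2): lcm = x_1**2. S = -23/12*x_1*x_2 - 1/3*x_1 - 1/3*x_2 - 7/2.
  leading term x_1*x_2: subtract (23/72*x_2)·f_1 from -23/12*x_1*x_2 - 1/3*x_1 - 1/3*x_2 - 7/2 → -23/48*x_2**2 - 1/3*x_1 + 61/24*x_2 - 7/2
  leading term x_2**2: no divisor's leading term divides it; move -23/48*x_2**2 to the remainder.
  leading term x_1: subtract (1/18)·f_1 from -1/3*x_1 + 61/24*x_2 - 7/2 → 59/24*x_2 - 3
  leading term x_2: no divisor's leading term divides it; move 59/24*x_2 to the remainder.
  leading term 1: no divisor's leading term divides it; move -3 to the remainder.
  remainder -23/48*x_2**2 + 59/24*x_2 - 3 ≠ 0; add g_3 = -23/48*x_2**2 + 59/24*x_2 - 3 to the basis.

The other S-polynomials (S(f_1,g_3), S(f_2,g_3)) all reduce to 0 modulo the current basis, so we have a Gröbner basis.
Inter-reduce: drop elements whose leading term is divisible by another's, tail-reduce, and make monic.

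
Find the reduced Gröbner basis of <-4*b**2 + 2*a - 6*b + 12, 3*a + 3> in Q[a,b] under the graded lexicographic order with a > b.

The reduced Gröbner basis is the canonical form of the ideal for this ordering.

f_1 = -4*b**2 + 2*a - 6*b + 12, LT = b**2.
f_2 = 3*a + 3, LT = a.

The S-polynomials (S(f_1,f_2)) all reduce to 0 modulo the current basis, so we have a Gröbner basis.

G = {b**2 + 3/2*b - 5/2, a + 1}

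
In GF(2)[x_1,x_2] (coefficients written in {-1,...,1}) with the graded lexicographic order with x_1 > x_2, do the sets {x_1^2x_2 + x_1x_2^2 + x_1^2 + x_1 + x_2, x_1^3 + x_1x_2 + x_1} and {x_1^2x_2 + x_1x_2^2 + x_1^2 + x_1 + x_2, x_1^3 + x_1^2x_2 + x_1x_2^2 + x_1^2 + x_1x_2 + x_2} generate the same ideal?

For a fixed monomial order, each ideal has a unique reduced Gröbner basis; comparing bases decides equality.
Buchberger on the first generating set:
f_1 = x_1^2x_2 + x_1x_2^2 + x_1^2 + x_1 + x_2, LT = x_1^2x_2.
f_2 = x_1^3 + x_1x_2 + x_1, LT = x_1^3.

S(f_1,f_2): lcm = x_1^3x_2. S = x_1^2x_2^2 + x_1^3 + x_1x_2^2 + x_1^2.
  leading term x_1^2x_2^2: subtract (x_2)·f_1 from x_1^2x_2^2 + x_1^3 + x_1x_2^2 + x_1^2 → x_1x_2^3 + x_1^3 + x_1^2x_2 + x_1x_2^2 + x_1^2 + x_1x_2 + x_2^2
  leading term x_1x_2^3: no divisor's leading term divides it; move x_1x_2^3 to the remainder.
  leading term x_1^3: subtract (1)·f_2 from x_1^3 + x_1^2x_2 + x_1x_2^2 + x_1^2 + x_1x_2 + x_2^2 → x_1^2x_2 + x_1x_2^2 + x_1^2 + x_2^2 + x_1
  leading term x_1^2x_2: subtract (1)·f_1 from x_1^2x_2 + x_1x_2^2 + x_1^2 + x_2^2 + x_1 → x_2^2 + x_2
  leading term x_2^2: no divisor's leading term divides it; move x_2^2 to the remainder.
  leading term x_2: no divisor's leading term divides it; move x_2 to the remainder.
  remainder x_1x_2^3 + x_2^2 + x_2 ≠ 0; add g_3 = x_1x_2^3 + x_2^2 + x_2 to the basis.

S(f_1,g_3): lcm = x_1^2x_2^3. S = x_1x_2^4 + x_1^2x_2^2 + x_2^3 + x_1x_2.
  leading term x_1x_2^4: subtract (x_2)·g_3 from x_1x_2^4 + x_1^2x_2^2 + x_2^3 + x_1x_2 → x_1^2x_2^2 + x_1x_2 + x_2^2
  leading term x_1^2x_2^2: subtract (x_2)·f_1 from x_1^2x_2^2 + x_1x_2 + x_2^2 → x_1x_2^3 + x_1^2x_2
  leading term x_1x_2^3: subtract (1)·g_3 from x_1x_2^3 + x_1^2x_2 → x_1^2x_2 + x_2^2 + x_2
  leading term x_1^2x_2: subtract (1)·f_1 from x_1^2x_2 + x_2^2 + x_2 → x_1x_2^2 + x_1^2 + x_2^2 + x_1
  leading term x_1x_2^2: no divisor's leading term divides it; move x_1x_2^2 to the remainder.
  leading term x_1^2: no divisor's leading term divides it; move x_1^2 to the remainder.
  leading term x_2^2: no divisor's leading term divides it; move x_2^2 to the remainder.
  leading term x_1: no divisor's leading term divides it; move x_1 to the remainder.
  remainder x_1x_2^2 + x_1^2 + x_2^2 + x_1 ≠ 0; add g_4 = x_1x_2^2 + x_1^2 + x_2^2 + x_1 to the basis.

S(f_2,g_3): lcm = x_1^3x_2^3. S = x_1x_2^4 + x_1^2x_2^2 + x_1x_2^3 + x_1^2x_2.
  leading term x_1x_2^4: subtract (x_2)·g_3 from x_1x_2^4 + x_1^2x_2^2 + x_1x_2^3 + x_1^2x_2 → x_1^2x_2^2 + x_1x_2^3 + x_1^2x_2 + x_2^3 + x_2^2
  leading term x_1^2x_2^2: subtract (x_2)·f_1 from x_1^2x_2^2 + x_1x_2^3 + x_1^2x_2 + x_2^3 + x_2^2 → x_2^3 + x_1x_2
  leading term x_2^3: no divisor's leading term divides it; move x_2^3 to the remainder.
  leading term x_1x_2: no divisor's leading term divides it; move x_1x_2 to the remainder.
  remainder x_2^3 + x_1x_2 ≠ 0; add g_5 = x_2^3 + x_1x_2 to the basis.

The other S-polynomials (S(f_1,g_4), S(f_2,g_4), S(g_3,g_4), S(f_1,g_5), S(f_2,g_5), S(g_3,g_5), S(g_4,g_5)) all reduce to 0 modulo the current basis, so we have a Gröbner basis.
Inter-reduce: drop elements whose leading term is divisible by another's, tail-reduce, and make monic.
Reduced Gröbner basis: {x_1^3 + x_1x_2 + x_1, x_1^2x_2 + x_2^2 + x_2, x_1x_2^2 + x_1^2 + x_2^2 + x_1, x_2^3 + x_1x_2}.

Buchberger on the second generating set:
h_1 = x_1^2x_2 + x_1x_2^2 + x_1^2 + x_1 + x_2, LT = x_1^2x_2.
h_2 = x_1^3 + x_1^2x_2 + x_1x_2^2 + x_1^2 + x_1x_2 + x_2, LT = x_1^3.

S(h_1,h_2): lcm = x_1^3x_2. S = x_1x_2^3 + x_1^3 + x_1^2x_2 + x_1x_2^2 + x_1^2 + x_1x_2 + x_2^2.
  leading term x_1x_2^3: no divisor's leading term divides it; move x_1x_2^3 to the remainder.
  leading term x_1^3: subtract (1)·h_2 from x_1^3 + x_1^2x_2 + x_1x_2^2 + x_1^2 + x_1x_2 + x_2^2 → x_2^2 + x_2
  leading term x_2^2: no divisor's leading term divides it; move x_2^2 to the remainder.
  leading term x_2: no divisor's leading term divides it; move x_2 to the remainder.
  remainder x_1x_2^3 + x_2^2 + x_2 ≠ 0; add k_3 = x_1x_2^3 + x_2^2 + x_2 to the basis.

S(h_1,k_3): lcm = x_1^2x_2^3. S = x_1x_2^4 + x_1^2x_2^2 + x_2^3 + x_1x_2.
  leading term x_1x_2^4: subtract (x_2)·k_3 from x_1x_2^4 + x_1^2x_2^2 + x_2^3 + x_1x_2 → x_1^2x_2^2 + x_1x_2 + x_2^2
  leading term x_1^2x_2^2: subtract (x_2)·h_1 from x_1^2x_2^2 + x_1x_2 + x_2^2 → x_1x_2^3 + x_1^2x_2
  leading term x_1x_2^3: subtract (1)·k_3 from x_1x_2^3 + x_1^2x_2 → x_1^2x_2 + x_2^2 + x_2
  leading term x_1^2x_2: subtract (1)·h_1 from x_1^2x_2 + x_2^2 + x_2 → x_1x_2^2 + x_1^2 + x_2^2 + x_1
  leading term x_1x_2^2: no divisor's leading term divides it; move x_1x_2^2 to the remainder.
  leading term x_1^2: no divisor's leading term divides it; move x_1^2 to the remainder.
  leading term x_2^2: no divisor's leading term divides it; move x_2^2 to the remainder.
  leading term x_1: no divisor's leading term divides it; move x_1 to the remainder.
  remainder x_1x_2^2 + x_1^2 + x_2^2 + x_1 ≠ 0; add k_4 = x_1x_2^2 + x_1^2 + x_2^2 + x_1 to the basis.

S(h_2,k_3): lcm = x_1^3x_2^3. S = x_1^2x_2^4 + x_1x_2^5 + x_1^2x_2^3 + x_1x_2^4 + x_1^2x_2^2 + x_2^4 + x_1^2x_2.
  leading term x_1^2x_2^4: subtract (x_2^3)·h_1 from x_1^2x_2^4 + x_1x_2^5 + x_1^2x_2^3 + x_1x_2^4 + x_1^2x_2^2 + x_2^4 + x_1^2x_2 → x_1x_2^4 + x_1^2x_2^2 + x_1x_2^3 + x_1^2x_2
  leading term x_1x_2^4: subtract (x_2)·k_3 from x_1x_2^4 + x_1^2x_2^2 + x_1x_2^3 + x_1^2x_2 → x_1^2x_2^2 + x_1x_2^3 + x_1^2x_2 + x_2^3 + x_2^2
  leading term x_1^2x_2^2: subtract (x_2)·h_1 from x_1^2x_2^2 + x_1x_2^3 + x_1^2x_2 + x_2^3 + x_2^2 → x_2^3 + x_1x_2
  leading term x_2^3: no divisor's leading term divides it; move x_2^3 to the remainder.
  leading term x_1x_2: no divisor's leading term divides it; move x_1x_2 to the remainder.
  remainder x_2^3 + x_1x_2 ≠ 0; add k_5 = x_2^3 + x_1x_2 to the basis.

The other S-polynomials (S(h_1,k_4), S(h_2,k_4), S(k_3,k_4), S(h_1,k_5), S(h_2,k_5), S(k_3,k_5), S(k_4,k_5)) all reduce to 0 modulo the current basis, so we have a Gröbner basis.
Inter-reduce: drop elements whose leading term is divisible by another's, tail-reduce, and make monic.
Reduced Gröbner basis: {x_1^3 + x_1x_2 + x_1, x_1^2x_2 + x_2^2 + x_2, x_1x_2^2 + x_1^2 + x_2^2 + x_1, x_2^3 + x_1x_2}.

These coincide, so the ideals are equal.

Yes, the ideals are equal.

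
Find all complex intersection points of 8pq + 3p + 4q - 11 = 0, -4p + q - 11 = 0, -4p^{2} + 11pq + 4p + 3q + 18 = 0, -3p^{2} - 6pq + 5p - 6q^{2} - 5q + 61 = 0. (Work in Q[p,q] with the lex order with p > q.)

{(-3, -1)}

Compute a lex Gröbner basis by Buchberger's algorithm.
f_1 = 8pq + 3p + 4q - 11, LT = pq.
f_2 = -4p + q - 11, LT = p.
f_3 = -4p^{2} + 11pq + 4p + 3q + 18, LT = p^{2}.
f_4 = -3p^{2} - 6pq + 5p - 6q^{2} - 5q + 61, LT = p^{2}.

S(f_1,f_2): lcm = pq. S = \tfrac{3}{8}p + \tfrac{1}{4}q^{2} - \tfrac{9}{4}q - \tfrac{11}{8}.
  reduce S modulo (f_1, f_2, f_3, f_4):
  remainder \tfrac{1}{4}q^{2} - \tfrac{69}{32}q - \tfrac{77}{32} ≠ 0; add h_5 = \tfrac{1}{4}q^{2} - \tfrac{69}{32}q - \tfrac{77}{32} to the basis.

S(f_1,f_3): lcm = p^{2}q. S = \tfrac{3}{8}p^{2} + \tfrac{11}{4}pq^{2} + \tfrac{3}{2}pq - \tfrac{11}{8}p + \tfrac{3}{4}q^{2} + \tfrac{9}{2}q.
  reduce S modulo (f_1, f_2, f_3, f_4, h_5):
  remainder \tfrac{1001}{512}q + \tfrac{1001}{512} ≠ 0; add h_6 = \tfrac{1001}{512}q + \tfrac{1001}{512} to the basis.

The other S-polynomials (S(f_1,f_4), S(f_2,f_3), S(f_2,f_4), S(f_3,f_4), S(f_1,h_5), S(f_2,h_5), S(f_3,h_5), S(f_4,h_5), S(f_1,h_6), S(f_2,h_6), S(f_3,h_6), S(f_4,h_6), S(h_5,h_6)) all reduce to 0 modulo the current basis, so we have a Gröbner basis.
Inter-reduce: drop elements whose leading term is divisible by another's, tail-reduce, and make monic.
Reduced Gröbner basis: {p + 3, q + 1}.

Since the basis is lex-ordered, q + 1 is univariate in q. Its roots are {-1}. Back-substituting each root into the other basis elements fixes the other coordinates.
  q = -1: the earlier basis element becomes p + 3 = 0, giving p = -3 — point (-3, -1).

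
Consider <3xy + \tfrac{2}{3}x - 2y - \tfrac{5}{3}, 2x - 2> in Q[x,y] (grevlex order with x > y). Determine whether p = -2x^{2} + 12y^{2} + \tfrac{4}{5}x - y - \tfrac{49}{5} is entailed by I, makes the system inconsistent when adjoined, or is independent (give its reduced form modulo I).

First compute the reduced Gröbner basis of I by Buchberger's algorithm.
f_1 = 3xy + \tfrac{2}{3}x - 2y - \tfrac{5}{3}, LT = xy.
f_2 = 2x - 2, LT = x.

S(f_1,f_2): lcm = xy. S = \tfrac{2}{9}x + \tfrac{1}{3}y - \tfrac{5}{9}.
  leading term x: subtract (\tfrac{1}{9})·f_2 from \tfrac{2}{9}x + \tfrac{1}{3}y - \tfrac{5}{9} → \tfrac{1}{3}y - \tfrac{1}{3}
  leading term y: no divisor's leading term divides it; move \tfrac{1}{3}y to the remainder.
  leading term 1: no divisor's leading term divides it; move -\tfrac{1}{3} to the remainder.
  remainder \tfrac{1}{3}y - \tfrac{1}{3} ≠ 0; add h_3 = \tfrac{1}{3}y - \tfrac{1}{3} to the basis.

The other S-polynomials (S(f_1,h_3), S(f_2,h_3)) all reduce to 0 modulo the current basis, so we have a Gröbner basis.
Inter-reduce: drop elements whose leading term is divisible by another's, tail-reduce, and make monic.
Reduced Gröbner basis: {x - 1, y - 1}.
Label its elements g_1 = x - 1, g_2 = y - 1.

Reduce p = -2x^{2} + 12y^{2} + \tfrac{4}{5}x - y - \tfrac{49}{5} modulo G:
  leading term x^{2}: subtract (-2x)·g_1 from -2x^{2} + 12y^{2} + \tfrac{4}{5}x - y - \tfrac{49}{5} → 12y^{2} - \tfrac{6}{5}x - y - \tfrac{49}{5}
  leading term y^{2}: subtract (12y)·g_2 from 12y^{2} - \tfrac{6}{5}x - y - \tfrac{49}{5} → -\tfrac{6}{5}x + 11y - \tfrac{49}{5}
  leading term x: subtract (-\tfrac{6}{5})·g_1 from -\tfrac{6}{5}x + 11y - \tfrac{49}{5} → 11y - 11
  leading term y: subtract (11)·g_2 from 11y - 11 → 0
  normal form = 0.
Since the normal form is 0, p ∈ I.

-2x^{2} + 12y^{2} + \tfrac{4}{5}x - y - \tfrac{49}{5} lies in I (it reduces to 0).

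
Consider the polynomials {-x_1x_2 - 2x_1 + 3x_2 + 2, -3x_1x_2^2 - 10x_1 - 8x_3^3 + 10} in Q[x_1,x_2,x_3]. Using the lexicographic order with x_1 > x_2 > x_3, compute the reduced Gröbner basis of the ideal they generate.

G = {x_1 + 9/22x_2^2 - 6/11x_2 + 4/11x_3^3 - 1, x_2^3 + 2/3x_2^2 + 8/9x_2x_3^3 + 20/9x_2 + 16/9x_3^3}

f_1 = -x_1x_2 - 2x_1 + 3x_2 + 2, LT = x_1x_2.
f_2 = -3x_1x_2^2 - 10x_1 - 8x_3^3 + 10, LT = x_1x_2^2.

S(f_1,f_2): lcm = x_1x_2^2. S = 2x_1x_2 - 10/3x_1 - 3x_2^2 - 2x_2 - 8/3x_3^3 + 10/3.
  leading term x_1x_2: subtract (-2)·f_1 from 2x_1x_2 - 10/3x_1 - 3x_2^2 - 2x_2 - 8/3x_3^3 + 10/3 → -22/3x_1 - 3x_2^2 + 4x_2 - 8/3x_3^3 + 22/3
  leading term x_1: no divisor's leading term divides it; move -22/3x_1 to the remainder.
  leading term x_2^2: no divisor's leading term divides it; move -3x_2^2 to the remainder.
  leading term x_2: no divisor's leading term divides it; move 4x_2 to the remainder.
  leading term x_3^3: no divisor's leading term divides it; move -8/3x_3^3 to the remainder.
  leading term 1: no divisor's leading term divides it; move 22/3 to the remainder.
  remainder -22/3x_1 - 3x_2^2 + 4x_2 - 8/3x_3^3 + 22/3 ≠ 0; add g_3 = -22/3x_1 - 3x_2^2 + 4x_2 - 8/3x_3^3 + 22/3 to the basis.

S(f_1,g_3): lcm = x_1x_2. S = 2x_1 - 9/22x_2^3 + 6/11x_2^2 - 4/11x_2x_3^3 - 2x_2 - 2.
  leading term x_1: subtract (-3/11)·g_3 from 2x_1 - 9/22x_2^3 + 6/11x_2^2 - 4/11x_2x_3^3 - 2x_2 - 2 → -9/22x_2^3 - 3/11x_2^2 - 4/11x_2x_3^3 - 10/11x_2 - 8/11x_3^3
  leading term x_2^3: no divisor's leading term divides it; move -9/22x_2^3 to the remainder.
  leading term x_2^2: no divisor's leading term divides it; move -3/11x_2^2 to the remainder.
  leading term x_2x_3^3: no divisor's leading term divides it; move -4/11x_2x_3^3 to the remainder.
  leading term x_2: no divisor's leading term divides it; move -10/11x_2 to the remainder.
  leading term x_3^3: no divisor's leading term divides it; move -8/11x_3^3 to the remainder.
  remainder -9/22x_2^3 - 3/11x_2^2 - 4/11x_2x_3^3 - 10/11x_2 - 8/11x_3^3 ≠ 0; add g_4 = -9/22x_2^3 - 3/11x_2^2 - 4/11x_2x_3^3 - 10/11x_2 - 8/11x_3^3 to the basis.

The other S-polynomials (S(f_2,g_3), S(f_1,g_4), S(f_2,g_4), S(g_3,g_4)) all reduce to 0 modulo the current basis, so we have a Gröbner basis.
Inter-reduce: drop elements whose leading term is divisible by another's, tail-reduce, and make monic.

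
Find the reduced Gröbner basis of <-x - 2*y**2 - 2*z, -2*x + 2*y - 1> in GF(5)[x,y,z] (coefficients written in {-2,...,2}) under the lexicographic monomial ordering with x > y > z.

f_1 = -x - 2*y**2 - 2*z, LT = x.
f_2 = -2*x + 2*y - 1, LT = x.

S(f_1,f_2): lcm = x. S = 2*y**2 + y + 2*z + 2.
  leading term y**2: no divisor's leading term divides it; move 2*y**2 to the remainder.
  leading term y: no divisor's leading term divides it; move y to the remainder.
  leading term z: no divisor's leading term divides it; move 2*z to the remainder.
  leading term 1: no divisor's leading term divides it; move 2 to the remainder.
  remainder 2*y**2 + y + 2*z + 2 ≠ 0; add g_3 = 2*y**2 + y + 2*z + 2 to the basis.

S(f_1,g_3): leading monomials are coprime, so the S-polynomial reduces to 0 (Buchberger's first criterion).
S(f_2,g_3): leading monomials are coprime, so the S-polynomial reduces to 0 (Buchberger's first criterion).
Every S-polynomial of the final basis reduces to 0, so we have a Gröbner basis.
Inter-reduce: drop elements whose leading term is divisible by another's, tail-reduce, and make monic.

G = {x - y - 2, y**2 - 2*y + z + 1}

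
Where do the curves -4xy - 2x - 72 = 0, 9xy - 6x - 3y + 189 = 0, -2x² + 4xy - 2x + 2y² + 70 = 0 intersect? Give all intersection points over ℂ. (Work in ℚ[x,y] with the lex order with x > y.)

{(4, -5)}

Compute a lex Gröbner basis by Buchberger's algorithm.
f_1 = -4xy - 2x - 72, LT = xy.
f_2 = 9xy - 6x - 3y + 189, LT = xy.
f_3 = -2x² + 4xy - 2x + 2y² + 70, LT = x².

S(f_1,f_2): lcm = xy. S = 7/6x + ⅓y - 3.
  leading term x: no divisor's leading term divides it; move 7/6x to the remainder.
  leading term y: no divisor's leading term divides it; move ⅓y to the remainder.
  leading term 1: no divisor's leading term divides it; move -3 to the remainder.
  remainder 7/6x + ⅓y - 3 ≠ 0; add h_4 = 7/6x + ⅓y - 3 to the basis.

S(f_1,f_3): lcm = x²y. S = ½x² + 2xy² - xy + 18x + y³ + 35y.
  leading term x²: subtract (-¼)·f_3 from ½x² + 2xy² - xy + 18x + y³ + 35y → 2xy² + 35/2x + y³ + ½y² + 35y + 35/2
  leading term xy²: subtract (-½y)·f_1 from 2xy² + 35/2x + y³ + ½y² + 35y + 35/2 → -xy + 35/2x + y³ + ½y² - y + 35/2
  leading term xy: subtract (¼)·f_1 from -xy + 35/2x + y³ + ½y² - y + 35/2 → 18x + y³ + ½y² - y + 71/2
  leading term x: subtract (108/7)·h_4 from 18x + y³ + ½y² - y + 71/2 → y³ + ½y² - 43/7y + 1145/14
  leading term y³: no divisor's leading term divides it; move y³ to the remainder.
  leading term y²: no divisor's leading term divides it; move ½y² to the remainder.
  leading term y: no divisor's leading term divides it; move -43/7y to the remainder.
  leading term 1: no divisor's leading term divides it; move 1145/14 to the remainder.
  remainder y³ + ½y² - 43/7y + 1145/14 ≠ 0; add h_5 = y³ + ½y² - 43/7y + 1145/14 to the basis.

S(f_2,f_3): lcm = x²y. S = -⅔x² + 2xy² - 4/3xy + 21x + y³ + 35y.
  leading term x²: subtract (⅓)·f_3 from -⅔x² + 2xy² - 4/3xy + 21x + y³ + 35y → 2xy² - 8/3xy + 65/3x + y³ - ⅔y² + 35y - 70/3
  leading term xy²: subtract (-½y)·f_1 from 2xy² - 8/3xy + 65/3x + y³ - ⅔y² + 35y - 70/3 → -11/3xy + 65/3x + y³ - ⅔y² - y - 70/3
  leading term xy: subtract (11/12)·f_1 from -11/3xy + 65/3x + y³ - ⅔y² - y - 70/3 → 47/2x + y³ - ⅔y² - y + 128/3
  leading term x: subtract (141/7)·h_4 from 47/2x + y³ - ⅔y² - y + 128/3 → y³ - ⅔y² - 54/7y + 2165/21
  leading term y³: subtract (1)·h_5 from y³ - ⅔y² - 54/7y + 2165/21 → -7/6y² - 11/7y + 895/42
  leading term y²: no divisor's leading term divides it; move -7/6y² to the remainder.
  leading term y: no divisor's leading term divides it; move -11/7y to the remainder.
  leading term 1: no divisor's leading term divides it; move 895/42 to the remainder.
  remainder -7/6y² - 11/7y + 895/42 ≠ 0; add h_6 = -7/6y² - 11/7y + 895/42 to the basis.

S(f_1,h_4): lcm = xy. S = ½x - 2/7y² + 18/7y + 18.
  leading term x: subtract (3/7)·h_4 from ½x - 2/7y² + 18/7y + 18 → -2/7y² + 17/7y + 135/7
  leading term y²: subtract (12/49)·h_6 from -2/7y² + 17/7y + 135/7 → 965/343y + 4825/343
  leading term y: no divisor's leading term divides it; move 965/343y to the remainder.
  leading term 1: no divisor's leading term divides it; move 4825/343 to the remainder.
  remainder 965/343y + 4825/343 ≠ 0; add h_7 = 965/343y + 4825/343 to the basis.

The other S-polynomials (S(f_2,h_4), S(f_3,h_4), S(f_1,h_5), S(f_2,h_5), S(f_3,h_5), S(h_4,h_5), S(f_1,h_6), S(f_2,h_6), S(f_3,h_6), S(h_4,h_6), S(h_5,h_6), S(f_1,h_7), S(f_2,h_7), S(f_3,h_7), S(h_4,h_7), S(h_5,h_7), S(h_6,h_7)) all reduce to 0 modulo the current basis, so we have a Gröbner basis.
Inter-reduce: drop elements whose leading term is divisible by another's, tail-reduce, and make monic.
Reduced Gröbner basis: {x - 4, y + 5}.

The lex basis is triangular: the last element involves only y. Solving y + 5 = 0 gives y ∈ {-5}; substituting each value into the earlier elements determines the remaining variables.
  y = -5: the earlier basis element becomes x - 4 = 0, giving x = 4 — point (4, -5).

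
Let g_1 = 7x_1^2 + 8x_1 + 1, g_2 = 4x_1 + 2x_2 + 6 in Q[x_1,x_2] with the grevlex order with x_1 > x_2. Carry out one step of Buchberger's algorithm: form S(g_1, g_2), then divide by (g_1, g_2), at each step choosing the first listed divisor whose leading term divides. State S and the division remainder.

lcm(LM(g_1), LM(g_2)) = x_1^2.
S = (lcm/LT(g_1))·g_1 − (lcm/LT(g_2))·g_2 = -1/2x_1x_2 - 5/14x_1 + 1/7.
Reduce S modulo (g_1, g_2) in that order:
  leading term x_1x_2: subtract (-1/8x_2)·g_2 from -1/2x_1x_2 - 5/14x_1 + 1/7 → 1/4x_2^2 - 5/14x_1 + 3/4x_2 + 1/7
  leading term x_2^2: no divisor's leading term divides it; move 1/4x_2^2 to the remainder.
  leading term x_1: subtract (-5/56)·g_2 from -5/14x_1 + 3/4x_2 + 1/7 → 13/14x_2 + 19/28
  leading term x_2: no divisor's leading term divides it; move 13/14x_2 to the remainder.
  leading term 1: no divisor's leading term divides it; move 19/28 to the remainder.
The remainder 1/4x_2^2 + 13/14x_2 + 19/28 is nonzero, so it would be added as the next basis element.

S(g_1, g_2) = -1/2x_1x_2 - 5/14x_1 + 1/7; remainder on division = 1/4x_2^2 + 13/14x_2 + 19/28.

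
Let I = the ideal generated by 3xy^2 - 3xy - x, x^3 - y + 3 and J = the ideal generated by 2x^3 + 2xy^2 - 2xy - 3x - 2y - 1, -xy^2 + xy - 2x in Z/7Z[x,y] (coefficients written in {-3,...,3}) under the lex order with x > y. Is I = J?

Yes, the ideals are equal.

Equality of ideals is decidable: compute both reduced Gröbner bases (unique for the ordering) and check whether they agree.
Buchberger on the first generating set:
f_1 = 3xy^2 - 3xy - x, LT = xy^2.
f_2 = x^3 - y + 3, LT = x^3.

S(f_1,f_2): lcm = x^3y^2. S = -x^3y + 2x^3 + y^3 - 3y^2.
  leading term x^3y: subtract (-y)·f_2 from -x^3y + 2x^3 + y^3 - 3y^2 → 2x^3 + y^3 + 3y^2 + 3y
  leading term x^3: subtract (2)·f_2 from 2x^3 + y^3 + 3y^2 + 3y → y^3 + 3y^2 - 2y + 1
  leading term y^3: no divisor's leading term divides it; move y^3 to the remainder.
  leading term y^2: no divisor's leading term divides it; move 3y^2 to the remainder.
  leading term y: no divisor's leading term divides it; move -2y to the remainder.
  leading term 1: no divisor's leading term divides it; move 1 to the remainder.
  remainder y^3 + 3y^2 - 2y + 1 ≠ 0; add g_3 = y^3 + 3y^2 - 2y + 1 to the basis.

The other S-polynomials (S(f_1,g_3), S(f_2,g_3)) all reduce to 0 modulo the current basis, so we have a Gröbner basis.
Inter-reduce: drop elements whose leading term is divisible by another's, tail-reduce, and make monic.
Reduced Gröbner basis: {x^3 - y + 3, xy^2 - xy + 2x, y^3 + 3y^2 - 2y + 1}.

Buchberger on the second generating set:
h_1 = 2x^3 + 2xy^2 - 2xy - 3x - 2y - 1, LT = x^3.
h_2 = -xy^2 + xy - 2x, LT = xy^2.

S(h_1,h_2): lcm = x^3y^2. S = x^3y - 2x^3 + xy^4 - xy^3 + 2xy^2 - y^3 + 3y^2.
  leading term x^3y: subtract (-3y)·h_1 from x^3y - 2x^3 + xy^4 - xy^3 + 2xy^2 - y^3 + 3y^2 → -2x^3 + xy^4 - 2xy^3 + 3xy^2 - 2xy - y^3 - 3y^2 - 3y
  leading term x^3: subtract (-1)·h_1 from -2x^3 + xy^4 - 2xy^3 + 3xy^2 - 2xy - y^3 - 3y^2 - 3y → xy^4 - 2xy^3 - 2xy^2 + 3xy - 3x - y^3 - 3y^2 + 2y - 1
  leading term xy^4: subtract (-y^2)·h_2 from xy^4 - 2xy^3 - 2xy^2 + 3xy - 3x - y^3 - 3y^2 + 2y - 1 → -xy^3 + 3xy^2 + 3xy - 3x - y^3 - 3y^2 + 2y - 1
  leading term xy^3: subtract (y)·h_2 from -xy^3 + 3xy^2 + 3xy - 3x - y^3 - 3y^2 + 2y - 1 → 2xy^2 - 2xy - 3x - y^3 - 3y^2 + 2y - 1
  leading term xy^2: subtract (-2)·h_2 from 2xy^2 - 2xy - 3x - y^3 - 3y^2 + 2y - 1 → -y^3 - 3y^2 + 2y - 1
  leading term y^3: no divisor's leading term divides it; move -y^3 to the remainder.
  leading term y^2: no divisor's leading term divides it; move -3y^2 to the remainder.
  leading term y: no divisor's leading term divides it; move 2y to the remainder.
  leading term 1: no divisor's leading term divides it; move -1 to the remainder.
  remainder -y^3 - 3y^2 + 2y - 1 ≠ 0; add k_3 = -y^3 - 3y^2 + 2y - 1 to the basis.

The other S-polynomials (S(h_1,k_3), S(h_2,k_3)) all reduce to 0 modulo the current basis, so we have a Gröbner basis.
Inter-reduce: drop elements whose leading term is divisible by another's, tail-reduce, and make monic.
Reduced Gröbner basis: {x^3 - y + 3, xy^2 - xy + 2x, y^3 + 3y^2 - 2y + 1}.

Same reduced basis, so the two generating sets span the same ideal.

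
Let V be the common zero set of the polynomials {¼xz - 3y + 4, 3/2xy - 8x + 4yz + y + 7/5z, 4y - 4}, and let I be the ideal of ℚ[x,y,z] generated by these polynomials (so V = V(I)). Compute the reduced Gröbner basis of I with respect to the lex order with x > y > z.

G = {x - 54/65z - 2/13, y - 1, z² + 5/27z + 130/27}

f_1 = ¼xz - 3y + 4, LT = xz.
f_2 = 3/2xy - 8x + 4yz + y + 7/5z, LT = xy.
f_3 = 4y - 4, LT = y.

S(f_1,f_2): lcm = xyz. S = 16/3xz - 12y² - 8/3yz² - ⅔yz + 16y - 14/15z².
  reduce S modulo (f_1, f_2, f_3):
  remainder -18/5z² - ⅔z - 52/3 ≠ 0; add g_4 = -18/5z² - ⅔z - 52/3 to the basis.

S(f_2,f_3): lcm = xy. S = -13/3x + 8/3yz + ⅔y + 14/15z.
  reduce S modulo (f_1, f_2, f_3, g_4):
  remainder -13/3x + 18/5z + ⅔ ≠ 0; add g_5 = -13/3x + 18/5z + ⅔ to the basis.

The other S-polynomials (S(f_1,f_3), S(f_1,g_4), S(f_2,g_4), S(f_3,g_4), S(f_1,g_5), S(f_2,g_5), S(f_3,g_5), S(g_4,g_5)) all reduce to 0 modulo the current basis, so we have a Gröbner basis.
Inter-reduce: drop elements whose leading term is divisible by another's, tail-reduce, and make monic.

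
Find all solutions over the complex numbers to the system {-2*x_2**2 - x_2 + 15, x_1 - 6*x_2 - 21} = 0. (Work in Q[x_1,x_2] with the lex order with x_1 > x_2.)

Compute a lex Gröbner basis by Buchberger's algorithm.
f_1 = -2*x_2**2 - x_2 + 15, LT = x_2**2.
f_2 = x_1 - 6*x_2 - 21, LT = x_1.

The S-polynomials (S(f_1,f_2)) all reduce to 0 modulo the current basis, so we have a Gröbner basis.
Inter-reduce: drop elements whose leading term is divisible by another's, tail-reduce, and make monic.
Reduced Gröbner basis: {x_1 - 6*x_2 - 21, x_2**2 + 1/2*x_2 - 15/2}.

From the last basis element, x_2**2 + 1/2*x_2 - 15/2 = 0, so x_2 takes values in {-3, 5/2}. Each choice, substituted upward through the basis, yields the corresponding point(s) of the solution set.
  x_2 = -3: the earlier basis element becomes x_1 - 3 = 0, giving x_1 = 3 — point (3, -3).
  x_2 = 5/2: the earlier basis element becomes x_1 - 36 = 0, giving x_1 = 36 — point (36, 5/2).

{(3, -3), (36, 5/2)}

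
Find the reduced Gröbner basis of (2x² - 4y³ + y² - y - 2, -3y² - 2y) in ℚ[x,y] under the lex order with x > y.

G = {x² - 31/18y - 1, y² + ⅔y}

f_1 = 2x² - 4y³ + y² - y - 2, LT = x².
f_2 = -3y² - 2y, LT = y².

The S-polynomials (S(f_1,f_2)) all reduce to 0 modulo the current basis, so we have a Gröbner basis.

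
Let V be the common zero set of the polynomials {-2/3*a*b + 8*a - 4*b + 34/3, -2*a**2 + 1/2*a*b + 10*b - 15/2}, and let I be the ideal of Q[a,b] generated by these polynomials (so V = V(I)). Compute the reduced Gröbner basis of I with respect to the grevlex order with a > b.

G = {a**2 - 3*a - 7/2*b - 1/2, a*b - 12*a + 6*b - 17, b**2 + 110/7*a - 191/7*b + 42}

f_1 = -2/3*a*b + 8*a - 4*b + 34/3, LT = a*b.
f_2 = -2*a**2 + 1/2*a*b + 10*b - 15/2, LT = a**2.

S(f_1,f_2): lcm = a**2*b. S = 1/4*a*b**2 - 12*a**2 + 6*a*b + 5*b**2 - 17*a - 15/4*b.
  leading term a*b**2: subtract (-3/8*b)·f_1 from 1/4*a*b**2 - 12*a**2 + 6*a*b + 5*b**2 - 17*a - 15/4*b → -12*a**2 + 9*a*b + 7/2*b**2 - 17*a + 1/2*b
  leading term a**2: subtract (6)·f_2 from -12*a**2 + 9*a*b + 7/2*b**2 - 17*a + 1/2*b → 6*a*b + 7/2*b**2 - 17*a - 119/2*b + 45
  leading term a*b: subtract (-9)·f_1 from 6*a*b + 7/2*b**2 - 17*a - 119/2*b + 45 → 7/2*b**2 + 55*a - 191/2*b + 147
  leading term b**2: no divisor's leading term divides it; move 7/2*b**2 to the remainder.
  leading term a: no divisor's leading term divides it; move 55*a to the remainder.
  leading term b: no divisor's leading term divides it; move -191/2*b to the remainder.
  leading term 1: no divisor's leading term divides it; move 147 to the remainder.
  remainder 7/2*b**2 + 55*a - 191/2*b + 147 ≠ 0; add g_3 = 7/2*b**2 + 55*a - 191/2*b + 147 to the basis.

The other S-polynomials (S(f_1,g_3), S(f_2,g_3)) all reduce to 0 modulo the current basis, so we have a Gröbner basis.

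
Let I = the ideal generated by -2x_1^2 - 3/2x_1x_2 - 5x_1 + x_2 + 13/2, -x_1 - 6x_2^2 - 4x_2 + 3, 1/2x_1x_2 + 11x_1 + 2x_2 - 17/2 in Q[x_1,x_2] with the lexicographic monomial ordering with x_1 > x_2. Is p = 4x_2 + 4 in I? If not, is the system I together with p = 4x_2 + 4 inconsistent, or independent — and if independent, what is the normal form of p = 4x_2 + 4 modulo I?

First compute the reduced Gröbner basis of I by Buchberger's algorithm.
f_1 = -2x_1^2 - 3/2x_1x_2 - 5x_1 + x_2 + 13/2, LT = x_1^2.
f_2 = -x_1 - 6x_2^2 - 4x_2 + 3, LT = x_1.
f_3 = 1/2x_1x_2 + 11x_1 + 2x_2 - 17/2, LT = x_1x_2.

S(f_1,f_2): lcm = x_1^2. S = -6x_1x_2^2 - 13/4x_1x_2 + 11/2x_1 - 1/2x_2 - 13/4.
  leading term x_1x_2^2: subtract (6x_2^2)·f_2 from -6x_1x_2^2 - 13/4x_1x_2 + 11/2x_1 - 1/2x_2 - 13/4 → -13/4x_1x_2 + 11/2x_1 + 36x_2^4 + 24x_2^3 - 18x_2^2 - 1/2x_2 - 13/4
  leading term x_1x_2: subtract (13/4x_2)·f_2 from -13/4x_1x_2 + 11/2x_1 + 36x_2^4 + 24x_2^3 - 18x_2^2 - 1/2x_2 - 13/4 → 11/2x_1 + 36x_2^4 + 87/2x_2^3 - 5x_2^2 - 41/4x_2 - 13/4
  leading term x_1: subtract (-11/2)·f_2 from 11/2x_1 + 36x_2^4 + 87/2x_2^3 - 5x_2^2 - 41/4x_2 - 13/4 → 36x_2^4 + 87/2x_2^3 - 38x_2^2 - 129/4x_2 + 53/4
  leading term x_2^4: no divisor's leading term divides it; move 36x_2^4 to the remainder.
  leading term x_2^3: no divisor's leading term divides it; move 87/2x_2^3 to the remainder.
  leading term x_2^2: no divisor's leading term divides it; move -38x_2^2 to the remainder.
  leading term x_2: no divisor's leading term divides it; move -129/4x_2 to the remainder.
  leading term 1: no divisor's leading term divides it; move 53/4 to the remainder.
  remainder 36x_2^4 + 87/2x_2^3 - 38x_2^2 - 129/4x_2 + 53/4 ≠ 0; add h_4 = 36x_2^4 + 87/2x_2^3 - 38x_2^2 - 129/4x_2 + 53/4 to the basis.

S(f_1,f_3): lcm = x_1^2x_2. S = -22x_1^2 + 3/4x_1x_2^2 - 3/2x_1x_2 + 17x_1 - 1/2x_2^2 - 13/4x_2.
  leading term x_1^2: subtract (11)·f_1 from -22x_1^2 + 3/4x_1x_2^2 - 3/2x_1x_2 + 17x_1 - 1/2x_2^2 - 13/4x_2 → 3/4x_1x_2^2 + 15x_1x_2 + 72x_1 - 1/2x_2^2 - 57/4x_2 - 143/2
  leading term x_1x_2^2: subtract (-3/4x_2^2)·f_2 from 3/4x_1x_2^2 + 15x_1x_2 + 72x_1 - 1/2x_2^2 - 57/4x_2 - 143/2 → 15x_1x_2 + 72x_1 - 9/2x_2^4 - 3x_2^3 + 7/4x_2^2 - 57/4x_2 - 143/2
  leading term x_1x_2: subtract (-15x_2)·f_2 from 15x_1x_2 + 72x_1 - 9/2x_2^4 - 3x_2^3 + 7/4x_2^2 - 57/4x_2 - 143/2 → 72x_1 - 9/2x_2^4 - 93x_2^3 - 233/4x_2^2 + 123/4x_2 - 143/2
  leading term x_1: subtract (-72)·f_2 from 72x_1 - 9/2x_2^4 - 93x_2^3 - 233/4x_2^2 + 123/4x_2 - 143/2 → -9/2x_2^4 - 93x_2^3 - 1961/4x_2^2 - 1029/4x_2 + 289/2
  leading term x_2^4: subtract (-1/8)·h_4 from -9/2x_2^4 - 93x_2^3 - 1961/4x_2^2 - 1029/4x_2 + 289/2 → -1401/16x_2^3 - 495x_2^2 - 8361/32x_2 + 4677/32
  leading term x_2^3: no divisor's leading term divides it; move -1401/16x_2^3 to the remainder.
  leading term x_2^2: no divisor's leading term divides it; move -495x_2^2 to the remainder.
  leading term x_2: no divisor's leading term divides it; move -8361/32x_2 to the remainder.
  leading term 1: no divisor's leading term divides it; move 4677/32 to the remainder.
  remainder -1401/16x_2^3 - 495x_2^2 - 8361/32x_2 + 4677/32 ≠ 0; add h_5 = -1401/16x_2^3 - 495x_2^2 - 8361/32x_2 + 4677/32 to the basis.

S(f_2,f_3): lcm = x_1x_2. S = -22x_1 + 6x_2^3 + 4x_2^2 - 7x_2 + 17.
  leading term x_1: subtract (22)·f_2 from -22x_1 + 6x_2^3 + 4x_2^2 - 7x_2 + 17 → 6x_2^3 + 136x_2^2 + 81x_2 - 49
  leading term x_2^3: subtract (-32/467)·h_5 from 6x_2^3 + 136x_2^2 + 81x_2 - 49 → 47672/467x_2^2 + 29466/467x_2 - 18206/467
  leading term x_2^2: no divisor's leading term divides it; move 47672/467x_2^2 to the remainder.
  leading term x_2: no divisor's leading term divides it; move 29466/467x_2 to the remainder.
  leading term 1: no divisor's leading term divides it; move -18206/467 to the remainder.
  remainder 47672/467x_2^2 + 29466/467x_2 - 18206/467 ≠ 0; add h_6 = 47672/467x_2^2 + 29466/467x_2 - 18206/467 to the basis.

S(f_3,h_4): lcm = x_1x_2^4. S = 499/24x_1x_2^3 + 19/18x_1x_2^2 + 43/48x_1x_2 - 53/144x_1 + 4x_2^4 - 17x_2^3.
  leading term x_1x_2^3: subtract (-499/24x_2^3)·f_2 from 499/24x_1x_2^3 + 19/18x_1x_2^2 + 43/48x_1x_2 - 53/144x_1 + 4x_2^4 - 17x_2^3 → 19/18x_1x_2^2 + 43/48x_1x_2 - 53/144x_1 - 499/4x_2^5 - 475/6x_2^4 + 363/8x_2^3
  leading term x_1x_2^2: subtract (-19/18x_2^2)·f_2 from 19/18x_1x_2^2 + 43/48x_1x_2 - 53/144x_1 - 499/4x_2^5 - 475/6x_2^4 + 363/8x_2^3 → 43/48x_1x_2 - 53/144x_1 - 499/4x_2^5 - 171/2x_2^4 + 2963/72x_2^3 + 19/6x_2^2
  leading term x_1x_2: subtract (-43/48x_2)·f_2 from 43/48x_1x_2 - 53/144x_1 - 499/4x_2^5 - 171/2x_2^4 + 2963/72x_2^3 + 19/6x_2^2 → -53/144x_1 - 499/4x_2^5 - 171/2x_2^4 + 322/9x_2^3 - 5/12x_2^2 + 43/16x_2
  leading term x_1: subtract (53/144)·f_2 from -53/144x_1 - 499/4x_2^5 - 171/2x_2^4 + 322/9x_2^3 - 5/12x_2^2 + 43/16x_2 → -499/4x_2^5 - 171/2x_2^4 + 322/9x_2^3 + 43/24x_2^2 + 599/144x_2 - 53/48
  leading term x_2^5: subtract (-499/144x_2)·h_4 from -499/4x_2^5 - 171/2x_2^4 + 322/9x_2^3 + 43/24x_2^2 + 599/144x_2 - 53/48 → 6263/96x_2^4 - 6905/72x_2^3 - 21113/192x_2^2 + 28843/576x_2 - 53/48
  leading term x_2^4: subtract (6263/3456)·h_4 from 6263/96x_2^4 - 6905/72x_2^3 - 21113/192x_2^2 + 28843/576x_2 - 53/48 → -402587/2304x_2^3 - 17755/432x_2^2 + 500053/4608x_2 - 347203/13824
  leading term x_2^3: subtract (402587/201744)·h_5 from -402587/2304x_2^3 - 17755/432x_2^2 + 500053/4608x_2 - 347203/13824 → 47747245/50436x_2^2 + 10590115/16812x_2 - 3994225/12609
  leading term x_2^2: subtract (472745/50976)·h_6 from 47747245/50436x_2^2 + 10590115/16812x_2 - 3994225/12609 → 380335/8496x_2 + 380335/8496
  leading term x_2: no divisor's leading term divides it; move 380335/8496x_2 to the remainder.
  leading term 1: no divisor's leading term divides it; move 380335/8496 to the remainder.
  remainder 380335/8496x_2 + 380335/8496 ≠ 0; add h_7 = 380335/8496x_2 + 380335/8496 to the basis.

The other S-polynomials (S(f_1,h_4), S(f_2,h_4), S(f_1,h_5), S(f_2,h_5), S(f_3,h_5), S(h_4,h_5), S(f_1,h_6), S(f_2,h_6), S(f_3,h_6), S(h_4,h_6), S(h_5,h_6), S(f_1,h_7), S(f_2,h_7), S(f_3,h_7), S(h_4,h_7), S(h_5,h_7), S(h_6,h_7)) all reduce to 0 modulo the current basis, so we have a Gröbner basis.
Inter-reduce: drop elements whose leading term is divisible by another's, tail-reduce, and make monic.
Reduced Gröbner basis: {x_1 - 1, x_2 + 1}.
Label its elements g_1 = x_1 - 1, g_2 = x_2 + 1.

Reduce p = 4x_2 + 4 modulo G:
  leading term x_2: subtract (4)·g_2 from 4x_2 + 4 → 0
  normal form = 0.
Since the normal form is 0, p ∈ I.

4x_2 + 4 lies in I (it reduces to 0).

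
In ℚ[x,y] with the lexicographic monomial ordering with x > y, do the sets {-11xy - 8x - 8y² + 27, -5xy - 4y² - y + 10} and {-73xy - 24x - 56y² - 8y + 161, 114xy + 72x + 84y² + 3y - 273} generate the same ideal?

Yes, the ideals are equal.

Equality of ideals is decidable: compute both reduced Gröbner bases (unique for the ordering) and check whether they agree.
Buchberger on the first generating set:
f_1 = -11xy - 8x - 8y² + 27, LT = xy.
f_2 = -5xy - 4y² - y + 10, LT = xy.

S(f_1,f_2): lcm = xy. S = 8/11x - 4/55y² - ⅕y - 5/11.
  leading term x: no divisor's leading term divides it; move 8/11x to the remainder.
  leading term y²: no divisor's leading term divides it; move -4/55y² to the remainder.
  leading term y: no divisor's leading term divides it; move -⅕y to the remainder.
  leading term 1: no divisor's leading term divides it; move -5/11 to the remainder.
  remainder 8/11x - 4/55y² - ⅕y - 5/11 ≠ 0; add g_3 = 8/11x - 4/55y² - ⅕y - 5/11 to the basis.

S(f_1,g_3): lcm = xy. S = 8/11x + 1/10y³ + 441/440y² + ⅝y - 27/11.
  leading term x: subtract (1)·g_3 from 8/11x + 1/10y³ + 441/440y² + ⅝y - 27/11 → 1/10y³ + 43/40y² + 33/40y - 2
  leading term y³: no divisor's leading term divides it; move 1/10y³ to the remainder.
  leading term y²: no divisor's leading term divides it; move 43/40y² to the remainder.
  leading term y: no divisor's leading term divides it; move 33/40y to the remainder.
  leading term 1: no divisor's leading term divides it; move -2 to the remainder.
  remainder 1/10y³ + 43/40y² + 33/40y - 2 ≠ 0; add g_4 = 1/10y³ + 43/40y² + 33/40y - 2 to the basis.

The other S-polynomials (S(f_2,g_3), S(f_1,g_4), S(f_2,g_4), S(g_3,g_4)) all reduce to 0 modulo the current basis, so we have a Gröbner basis.
Inter-reduce: drop elements whose leading term is divisible by another's, tail-reduce, and make monic.
Reduced Gröbner basis: {x - 1/10y² - 11/40y - ⅝, y³ + 43/4y² + 33/4y - 20}.

Buchberger on the second generating set:
h_1 = -73xy - 24x - 56y² - 8y + 161, LT = xy.
h_2 = 114xy + 72x + 84y² + 3y - 273, LT = xy.

S(h_1,h_2): lcm = xy. S = -420/1387x + 42/1387y² + 231/2774y + 525/2774.
  leading term x: no divisor's leading term divides it; move -420/1387x to the remainder.
  leading term y²: no divisor's leading term divides it; move 42/1387y² to the remainder.
  leading term y: no divisor's leading term divides it; move 231/2774y to the remainder.
  leading term 1: no divisor's leading term divides it; move 525/2774 to the remainder.
  remainder -420/1387x + 42/1387y² + 231/2774y + 525/2774 ≠ 0; add k_3 = -420/1387x + 42/1387y² + 231/2774y + 525/2774 to the basis.

S(h_1,k_3): lcm = xy. S = 24/73x + 1/10y³ + 3043/2920y² + 429/584y - 161/73.
  leading term x: subtract (-38/35)·k_3 from 24/73x + 1/10y³ + 3043/2920y² + 429/584y - 161/73 → 1/10y³ + 43/40y² + 33/40y - 2
  leading term y³: no divisor's leading term divides it; move 1/10y³ to the remainder.
  leading term y²: no divisor's leading term divides it; move 43/40y² to the remainder.
  leading term y: no divisor's leading term divides it; move 33/40y to the remainder.
  leading term 1: no divisor's leading term divides it; move -2 to the remainder.
  remainder 1/10y³ + 43/40y² + 33/40y - 2 ≠ 0; add k_4 = 1/10y³ + 43/40y² + 33/40y - 2 to the basis.

The other S-polynomials (S(h_2,k_3), S(h_1,k_4), S(h_2,k_4), S(k_3,k_4)) all reduce to 0 modulo the current basis, so we have a Gröbner basis.
Inter-reduce: drop elements whose leading term is divisible by another's, tail-reduce, and make monic.
Reduced Gröbner basis: {x - 1/10y² - 11/40y - ⅝, y³ + 43/4y² + 33/4y - 20}.

These coincide, so the ideals are equal.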